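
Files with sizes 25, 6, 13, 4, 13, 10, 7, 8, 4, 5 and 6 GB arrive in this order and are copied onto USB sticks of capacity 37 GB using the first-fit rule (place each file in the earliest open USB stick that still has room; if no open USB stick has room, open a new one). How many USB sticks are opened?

3

  25 → USB stick 1 (new)  [load 25/37]
  6 → USB stick 1  [load 31/37]
  13 → USB stick 2 (new)  [load 13/37]
  4 → USB stick 1  [load 35/37]
  13 → USB stick 2  [load 26/37]
  10 → USB stick 2  [load 36/37]
  7 → USB stick 3 (new)  [load 7/37]
  8 → USB stick 3  [load 15/37]
  4 → USB stick 3  [load 19/37]
  5 → USB stick 3  [load 24/37]
  6 → USB stick 3  [load 30/37]
3 USB sticks opened.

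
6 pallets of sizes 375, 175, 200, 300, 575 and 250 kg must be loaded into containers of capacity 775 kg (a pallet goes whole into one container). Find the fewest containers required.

Total = 575 + 375 + 300 + 250 + 200 + 175 = 1875 kg.
Lower bound: ⌈1875/775⌉ = 3 containers.
A packing using 3 containers:
  container 1: 575 + 200 = 775
  container 2: 375 + 300 = 675
  container 3: 250 + 175 = 425
This matches the lower bound, so 3 is optimal.

3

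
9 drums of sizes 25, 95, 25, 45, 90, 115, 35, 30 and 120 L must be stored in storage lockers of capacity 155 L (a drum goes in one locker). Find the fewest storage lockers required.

4

Total = 120 + 115 + 95 + 90 + 45 + 35 + 30 + 25 + 25 = 580 L.
Lower bound: ⌈580/155⌉ = 4 storage lockers.
A packing using 4 storage lockers:
  locker 1: 120 + 35 = 155
  locker 2: 115 + 30 = 145
  locker 3: 95 + 45 = 140
  locker 4: 90 + 25 + 25 = 140
This matches the lower bound, so 4 is optimal.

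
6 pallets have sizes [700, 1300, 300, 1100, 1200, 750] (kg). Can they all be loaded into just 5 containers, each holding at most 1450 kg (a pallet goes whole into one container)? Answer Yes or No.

A valid assignment using 4 containers:
  container 1: 1300 = 1300
  container 2: 1200 = 1200
  container 3: 1100 + 300 = 1400
  container 4: 750 + 700 = 1450
That uses only 4 ≤ 5, so 5 containers are enough.

Yes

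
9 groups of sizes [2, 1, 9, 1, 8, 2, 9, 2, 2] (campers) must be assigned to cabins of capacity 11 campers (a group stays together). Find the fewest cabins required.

4

Total = 9 + 9 + 8 + 2 + 2 + 2 + 2 + 1 + 1 = 36 campers.
Lower bound: ⌈36/11⌉ = 4 cabins.
A packing using 4 cabins:
  cabin 1: 9 + 2 = 11
  cabin 2: 9 + 2 = 11
  cabin 3: 8 + 2 + 1 = 11
  cabin 4: 2 + 1 = 3
This matches the lower bound, so 4 is optimal.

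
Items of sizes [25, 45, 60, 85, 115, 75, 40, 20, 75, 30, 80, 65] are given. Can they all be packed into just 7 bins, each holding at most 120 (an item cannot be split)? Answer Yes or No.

Yes

A valid assignment using 7 bins:
  bin 1: 115 = 115
  bin 2: 85 + 30 = 115
  bin 3: 80 + 40 = 120
  bin 4: 75 + 45 = 120
  bin 5: 75 + 25 + 20 = 120
  bin 6: 65 = 65
  bin 7: 60 = 60
Every load is within 120, so 7 bins suffice.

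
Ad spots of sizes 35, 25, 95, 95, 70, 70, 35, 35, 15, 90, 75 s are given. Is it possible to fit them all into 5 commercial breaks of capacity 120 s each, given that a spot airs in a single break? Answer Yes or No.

Total = 640 s; ⌈640/120⌉ = 6.
At least 6 commercial breaks are required, but only 5 are allowed.

No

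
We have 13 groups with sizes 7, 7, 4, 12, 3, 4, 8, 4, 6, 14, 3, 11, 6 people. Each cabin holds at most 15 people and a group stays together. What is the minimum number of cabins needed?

6

Total = 14 + 12 + 11 + 8 + 7 + 7 + 6 + 6 + 4 + 4 + 4 + 3 + 3 = 89 people.
Lower bound: ⌈89/15⌉ = 6 cabins.
A packing using 6 cabins:
  cabin 1: 14 = 14
  cabin 2: 12 + 3 = 15
  cabin 3: 11 + 4 = 15
  cabin 4: 8 + 7 = 15
  cabin 5: 7 + 4 + 4 = 15
  cabin 6: 6 + 6 + 3 = 15
This matches the lower bound, so 6 is optimal.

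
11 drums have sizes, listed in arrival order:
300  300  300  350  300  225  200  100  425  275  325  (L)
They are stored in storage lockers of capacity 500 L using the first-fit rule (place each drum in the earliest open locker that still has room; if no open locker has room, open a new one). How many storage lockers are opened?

  300 → locker 1 (new)  [load 300/500]
  300 → locker 2 (new)  [load 300/500]
  300 → locker 3 (new)  [load 300/500]
  350 → locker 4 (new)  [load 350/500]
  300 → locker 5 (new)  [load 300/500]
  225 → locker 6 (new)  [load 225/500]
  200 → locker 1  [load 500/500]
  100 → locker 2  [load 400/500]
  425 → locker 7 (new)  [load 425/500]
  275 → locker 6  [load 500/500]
  325 → locker 8 (new)  [load 325/500]
8 storage lockers opened.

8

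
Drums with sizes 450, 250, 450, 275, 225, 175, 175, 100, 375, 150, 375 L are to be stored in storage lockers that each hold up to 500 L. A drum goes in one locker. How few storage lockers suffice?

Total = 450 + 450 + 375 + 375 + 275 + 250 + 225 + 175 + 175 + 150 + 100 = 3000 L.
Lower bound: ⌈3000/500⌉ = 6 storage lockers.
A packing using 7 storage lockers:
  locker 1: 450 = 450
  locker 2: 450 = 450
  locker 3: 375 + 100 = 475
  locker 4: 375 = 375
  locker 5: 275 + 225 = 500
  locker 6: 250 + 175 = 425
  locker 7: 175 + 150 = 325
No arrangement into 6 storage lockers stays within capacity, so 7 is optimal.

7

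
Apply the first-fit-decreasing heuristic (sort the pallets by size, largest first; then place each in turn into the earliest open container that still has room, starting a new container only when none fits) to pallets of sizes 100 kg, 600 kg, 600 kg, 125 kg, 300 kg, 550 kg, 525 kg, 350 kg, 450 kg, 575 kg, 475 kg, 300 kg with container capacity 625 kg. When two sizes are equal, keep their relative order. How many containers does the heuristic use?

Sorted descending: 600, 600, 575, 550, 525, 475, 450, 350, 300, 300, 125, 100.
  600 → container 1 (new)  [load 600/625]
  600 → container 2 (new)  [load 600/625]
  575 → container 3 (new)  [load 575/625]
  550 → container 4 (new)  [load 550/625]
  525 → container 5 (new)  [load 525/625]
  475 → container 6 (new)  [load 475/625]
  450 → container 7 (new)  [load 450/625]
  350 → container 8 (new)  [load 350/625]
  300 → container 9 (new)  [load 300/625]
  300 → container 9  [load 600/625]
  125 → container 6  [load 600/625]
  100 → container 5  [load 625/625]
9 containers opened.

9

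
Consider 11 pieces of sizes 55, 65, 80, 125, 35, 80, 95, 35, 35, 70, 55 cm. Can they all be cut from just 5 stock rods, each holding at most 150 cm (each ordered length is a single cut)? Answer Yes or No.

Total = 730 cm; ⌈730/150⌉ = 5.
The bound of 5 does not rule out 5, but exhaustive search shows no assignment into 5 stock rods of capacity 150 cm exists — the minimum is 6.

No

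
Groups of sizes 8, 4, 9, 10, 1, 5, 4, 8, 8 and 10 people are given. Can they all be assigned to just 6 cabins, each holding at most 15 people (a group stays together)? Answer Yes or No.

Yes

A valid assignment using 6 cabins:
  cabin 1: 10 + 5 = 15
  cabin 2: 10 + 4 + 1 = 15
  cabin 3: 9 + 4 = 13
  cabin 4: 8 = 8
  cabin 5: 8 = 8
  cabin 6: 8 = 8
Every load is within 15 people, so 6 cabins suffice.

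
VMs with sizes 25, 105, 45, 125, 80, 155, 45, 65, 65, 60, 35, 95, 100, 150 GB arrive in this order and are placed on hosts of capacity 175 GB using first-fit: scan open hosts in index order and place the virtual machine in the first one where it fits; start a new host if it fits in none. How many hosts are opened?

  25 → host 1 (new)  [load 25/175]
  105 → host 1  [load 130/175]
  45 → host 1  [load 175/175]
  125 → host 2 (new)  [load 125/175]
  80 → host 3 (new)  [load 80/175]
  155 → host 4 (new)  [load 155/175]
  45 → host 2  [load 170/175]
  65 → host 3  [load 145/175]
  65 → host 5 (new)  [load 65/175]
  60 → host 5  [load 125/175]
  35 → host 5  [load 160/175]
  95 → host 6 (new)  [load 95/175]
  100 → host 7 (new)  [load 100/175]
  150 → host 8 (new)  [load 150/175]
8 hosts opened.

8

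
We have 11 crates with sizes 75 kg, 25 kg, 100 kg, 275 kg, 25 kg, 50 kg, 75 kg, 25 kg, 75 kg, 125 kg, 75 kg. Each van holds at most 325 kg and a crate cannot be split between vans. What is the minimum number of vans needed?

3

Total = 275 + 125 + 100 + 75 + 75 + 75 + 75 + 50 + 25 + 25 + 25 = 925 kg.
Lower bound: ⌈925/325⌉ = 3 vans.
A packing using 3 vans:
  van 1: 275 + 50 = 325
  van 2: 125 + 100 + 75 + 25 = 325
  van 3: 75 + 75 + 75 + 25 + 25 = 275
This matches the lower bound, so 3 is optimal.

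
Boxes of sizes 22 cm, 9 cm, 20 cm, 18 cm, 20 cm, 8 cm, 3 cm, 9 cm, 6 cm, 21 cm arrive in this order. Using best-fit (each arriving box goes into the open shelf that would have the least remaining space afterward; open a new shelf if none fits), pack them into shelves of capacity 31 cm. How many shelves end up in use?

5

  22 → shelf 1 (new)  [load 22/31]
  9 → shelf 1  [load 31/31]
  20 → shelf 2 (new)  [load 20/31]
  18 → shelf 3 (new)  [load 18/31]
  20 → shelf 4 (new)  [load 20/31]
  8 → shelf 2  [load 28/31]
  3 → shelf 2  [load 31/31]
  9 → shelf 4  [load 29/31]
  6 → shelf 3  [load 24/31]
  21 → shelf 5 (new)  [load 21/31]
5 shelves opened.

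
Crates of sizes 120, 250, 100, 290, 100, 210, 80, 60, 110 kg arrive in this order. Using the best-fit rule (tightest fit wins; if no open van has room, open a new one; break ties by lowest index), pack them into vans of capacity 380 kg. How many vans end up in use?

  120 → van 1 (new)  [load 120/380]
  250 → van 1  [load 370/380]
  100 → van 2 (new)  [load 100/380]
  290 → van 3 (new)  [load 290/380]
  100 → van 2  [load 200/380]
  210 → van 4 (new)  [load 210/380]
  80 → van 3  [load 370/380]
  60 → van 4  [load 270/380]
  110 → van 4  [load 380/380]
4 vans opened.

4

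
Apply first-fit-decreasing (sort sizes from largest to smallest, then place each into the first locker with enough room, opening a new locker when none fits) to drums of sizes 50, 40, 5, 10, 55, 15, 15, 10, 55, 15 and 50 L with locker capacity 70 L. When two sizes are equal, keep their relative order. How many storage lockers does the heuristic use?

Sorted descending: 55, 55, 50, 50, 40, 15, 15, 15, 10, 10, 5.
  55 → locker 1 (new)  [load 55/70]
  55 → locker 2 (new)  [load 55/70]
  50 → locker 3 (new)  [load 50/70]
  50 → locker 4 (new)  [load 50/70]
  40 → locker 5 (new)  [load 40/70]
  15 → locker 1  [load 70/70]
  15 → locker 2  [load 70/70]
  15 → locker 3  [load 65/70]
  10 → locker 4  [load 60/70]
  10 → locker 4  [load 70/70]
  5 → locker 3  [load 70/70]
5 storage lockers opened.

5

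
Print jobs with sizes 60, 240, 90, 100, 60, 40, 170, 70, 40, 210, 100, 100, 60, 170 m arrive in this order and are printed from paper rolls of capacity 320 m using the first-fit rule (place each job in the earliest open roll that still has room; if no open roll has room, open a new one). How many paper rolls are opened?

  60 → roll 1 (new)  [load 60/320]
  240 → roll 1  [load 300/320]
  90 → roll 2 (new)  [load 90/320]
  100 → roll 2  [load 190/320]
  60 → roll 2  [load 250/320]
  40 → roll 2  [load 290/320]
  170 → roll 3 (new)  [load 170/320]
  70 → roll 3  [load 240/320]
  40 → roll 3  [load 280/320]
  210 → roll 4 (new)  [load 210/320]
  100 → roll 4  [load 310/320]
  100 → roll 5 (new)  [load 100/320]
  60 → roll 5  [load 160/320]
  170 → roll 6 (new)  [load 170/320]
6 paper rolls opened.

6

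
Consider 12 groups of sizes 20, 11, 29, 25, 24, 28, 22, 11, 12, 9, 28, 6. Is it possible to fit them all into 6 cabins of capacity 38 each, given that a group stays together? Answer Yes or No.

No

Total = 225; ⌈225/38⌉ = 6.
7 groups each exceed half the capacity and cannot share a cabin, forcing at least 7 cabins.
At least 7 cabins are required, but only 6 are allowed.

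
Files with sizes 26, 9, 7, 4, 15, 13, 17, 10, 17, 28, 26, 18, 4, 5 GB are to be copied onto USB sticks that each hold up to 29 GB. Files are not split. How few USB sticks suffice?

8

Total = 28 + 26 + 26 + 18 + 17 + 17 + 15 + 13 + 10 + 9 + 7 + 5 + 4 + 4 = 199 GB.
Lower bound: ⌈199/29⌉ = 7 USB sticks.
A packing using 8 USB sticks:
  USB stick 1: 28 = 28
  USB stick 2: 26 = 26
  USB stick 3: 26 = 26
  USB stick 4: 18 + 10 = 28
  USB stick 5: 17 + 9 = 26
  USB stick 6: 17 + 7 + 5 = 29
  USB stick 7: 15 + 13 = 28
  USB stick 8: 4 + 4 = 8
No arrangement into 7 USB sticks stays within capacity, so 8 is optimal.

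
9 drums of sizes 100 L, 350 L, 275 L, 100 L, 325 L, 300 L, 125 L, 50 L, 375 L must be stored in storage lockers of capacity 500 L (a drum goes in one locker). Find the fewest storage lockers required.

Total = 375 + 350 + 325 + 300 + 275 + 125 + 100 + 100 + 50 = 2000 L.
Lower bound: ⌈2000/500⌉ = 4 storage lockers.
Also, 5 drums each exceed 250 L, and no two of those can share a locker, so at least 5 storage lockers are needed.
A packing using 5 storage lockers:
  locker 1: 375 + 125 = 500
  locker 2: 350 + 100 + 50 = 500
  locker 3: 325 + 100 = 425
  locker 4: 300 = 300
  locker 5: 275 = 275
This matches the lower bound, so 5 is optimal.

5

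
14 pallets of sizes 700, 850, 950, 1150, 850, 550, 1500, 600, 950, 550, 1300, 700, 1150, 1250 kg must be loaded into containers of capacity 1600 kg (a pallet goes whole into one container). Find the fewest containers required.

Total = 1500 + 1300 + 1250 + 1150 + 1150 + 950 + 950 + 850 + 850 + 700 + 700 + 600 + 550 + 550 = 13050 kg.
Lower bound: ⌈13050/1600⌉ = 9 containers.
A packing using 10 containers:
  container 1: 1500 = 1500
  container 2: 1300 = 1300
  container 3: 1250 = 1250
  container 4: 1150 = 1150
  container 5: 1150 = 1150
  container 6: 950 + 600 = 1550
  container 7: 950 + 550 = 1500
  container 8: 850 + 700 = 1550
  container 9: 850 + 700 = 1550
  container 10: 550 = 550
No arrangement into 9 containers stays within capacity, so 10 is optimal.

10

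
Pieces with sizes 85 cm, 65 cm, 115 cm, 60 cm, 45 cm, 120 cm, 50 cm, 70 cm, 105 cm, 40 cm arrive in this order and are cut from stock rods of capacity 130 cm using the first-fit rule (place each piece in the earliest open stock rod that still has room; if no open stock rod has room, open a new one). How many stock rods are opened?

7

  85 → stock rod 1 (new)  [load 85/130]
  65 → stock rod 2 (new)  [load 65/130]
  115 → stock rod 3 (new)  [load 115/130]
  60 → stock rod 2  [load 125/130]
  45 → stock rod 1  [load 130/130]
  120 → stock rod 4 (new)  [load 120/130]
  50 → stock rod 5 (new)  [load 50/130]
  70 → stock rod 5  [load 120/130]
  105 → stock rod 6 (new)  [load 105/130]
  40 → stock rod 7 (new)  [load 40/130]
7 stock rods opened.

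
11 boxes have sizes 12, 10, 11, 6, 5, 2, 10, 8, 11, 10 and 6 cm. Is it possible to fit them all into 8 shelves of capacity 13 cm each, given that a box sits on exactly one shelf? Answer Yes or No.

Yes

A valid assignment using 8 shelves:
  shelf 1: 12 = 12
  shelf 2: 11 + 2 = 13
  shelf 3: 11 = 11
  shelf 4: 10 = 10
  shelf 5: 10 = 10
  shelf 6: 10 = 10
  shelf 7: 8 + 5 = 13
  shelf 8: 6 + 6 = 12
Every load is within 13 cm, so 8 shelves suffice.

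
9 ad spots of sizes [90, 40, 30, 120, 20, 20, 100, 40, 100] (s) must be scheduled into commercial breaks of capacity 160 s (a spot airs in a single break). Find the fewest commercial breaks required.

Total = 120 + 100 + 100 + 90 + 40 + 40 + 30 + 20 + 20 = 560 s.
Lower bound: ⌈560/160⌉ = 4 commercial breaks.
A packing using 4 commercial breaks:
  break 1: 120 + 40 = 160
  break 2: 100 + 40 + 20 = 160
  break 3: 100 + 30 + 20 = 150
  break 4: 90 = 90
This matches the lower bound, so 4 is optimal.

4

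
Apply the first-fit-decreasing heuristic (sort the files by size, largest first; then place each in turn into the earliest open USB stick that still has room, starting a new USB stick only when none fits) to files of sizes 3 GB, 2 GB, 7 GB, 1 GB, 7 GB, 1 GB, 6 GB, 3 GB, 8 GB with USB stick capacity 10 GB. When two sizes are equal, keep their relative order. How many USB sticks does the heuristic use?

4

Sorted descending: 8, 7, 7, 6, 3, 3, 2, 1, 1.
  8 → USB stick 1 (new)  [load 8/10]
  7 → USB stick 2 (new)  [load 7/10]
  7 → USB stick 3 (new)  [load 7/10]
  6 → USB stick 4 (new)  [load 6/10]
  3 → USB stick 2  [load 10/10]
  3 → USB stick 3  [load 10/10]
  2 → USB stick 1  [load 10/10]
  1 → USB stick 4  [load 7/10]
  1 → USB stick 4  [load 8/10]
4 USB sticks opened.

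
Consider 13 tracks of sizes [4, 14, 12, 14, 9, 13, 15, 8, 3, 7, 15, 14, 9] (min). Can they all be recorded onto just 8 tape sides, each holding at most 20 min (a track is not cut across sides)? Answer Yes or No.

Yes

A valid assignment using 8 tape sides:
  side 1: 15 + 4 = 19
  side 2: 15 + 3 = 18
  side 3: 14 = 14
  side 4: 14 = 14
  side 5: 14 = 14
  side 6: 13 + 7 = 20
  side 7: 12 + 8 = 20
  side 8: 9 + 9 = 18
Every load is within 20 min, so 8 tape sides suffice.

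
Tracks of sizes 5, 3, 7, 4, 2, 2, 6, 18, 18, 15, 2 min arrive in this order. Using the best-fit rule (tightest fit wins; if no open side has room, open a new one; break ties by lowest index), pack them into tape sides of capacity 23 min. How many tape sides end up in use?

  5 → side 1 (new)  [load 5/23]
  3 → side 1  [load 8/23]
  7 → side 1  [load 15/23]
  4 → side 1  [load 19/23]
  2 → side 1  [load 21/23]
  2 → side 1  [load 23/23]
  6 → side 2 (new)  [load 6/23]
  18 → side 3 (new)  [load 18/23]
  18 → side 4 (new)  [load 18/23]
  15 → side 2  [load 21/23]
  2 → side 2  [load 23/23]
4 tape sides opened.

4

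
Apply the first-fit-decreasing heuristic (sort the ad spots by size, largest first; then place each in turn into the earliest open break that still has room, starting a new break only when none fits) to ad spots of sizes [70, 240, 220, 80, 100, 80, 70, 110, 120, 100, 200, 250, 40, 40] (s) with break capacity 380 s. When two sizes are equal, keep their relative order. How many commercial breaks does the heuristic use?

Sorted descending: 250, 240, 220, 200, 120, 110, 100, 100, 80, 80, 70, 70, 40, 40.
  250 → break 1 (new)  [load 250/380]
  240 → break 2 (new)  [load 240/380]
  220 → break 3 (new)  [load 220/380]
  200 → break 4 (new)  [load 200/380]
  120 → break 1  [load 370/380]
  110 → break 2  [load 350/380]
  100 → break 3  [load 320/380]
  100 → break 4  [load 300/380]
  80 → break 4  [load 380/380]
  80 → break 5 (new)  [load 80/380]
  70 → break 5  [load 150/380]
  70 → break 5  [load 220/380]
  40 → break 3  [load 360/380]
  40 → break 5  [load 260/380]
5 commercial breaks opened.

5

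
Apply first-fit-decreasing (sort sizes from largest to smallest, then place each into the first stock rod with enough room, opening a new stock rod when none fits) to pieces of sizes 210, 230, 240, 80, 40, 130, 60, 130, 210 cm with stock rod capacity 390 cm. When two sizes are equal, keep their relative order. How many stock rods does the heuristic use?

Sorted descending: 240, 230, 210, 210, 130, 130, 80, 60, 40.
  240 → stock rod 1 (new)  [load 240/390]
  230 → stock rod 2 (new)  [load 230/390]
  210 → stock rod 3 (new)  [load 210/390]
  210 → stock rod 4 (new)  [load 210/390]
  130 → stock rod 1  [load 370/390]
  130 → stock rod 2  [load 360/390]
  80 → stock rod 3  [load 290/390]
  60 → stock rod 3  [load 350/390]
  40 → stock rod 3  [load 390/390]
4 stock rods opened.

4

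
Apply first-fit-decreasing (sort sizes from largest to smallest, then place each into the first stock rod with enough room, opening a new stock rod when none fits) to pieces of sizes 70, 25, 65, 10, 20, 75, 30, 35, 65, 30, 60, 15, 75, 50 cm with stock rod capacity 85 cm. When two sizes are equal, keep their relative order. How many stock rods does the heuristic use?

8

Sorted descending: 75, 75, 70, 65, 65, 60, 50, 35, 30, 30, 25, 20, 15, 10.
  75 → stock rod 1 (new)  [load 75/85]
  75 → stock rod 2 (new)  [load 75/85]
  70 → stock rod 3 (new)  [load 70/85]
  65 → stock rod 4 (new)  [load 65/85]
  65 → stock rod 5 (new)  [load 65/85]
  60 → stock rod 6 (new)  [load 60/85]
  50 → stock rod 7 (new)  [load 50/85]
  35 → stock rod 7  [load 85/85]
  30 → stock rod 8 (new)  [load 30/85]
  30 → stock rod 8  [load 60/85]
  25 → stock rod 6  [load 85/85]
  20 → stock rod 4  [load 85/85]
  15 → stock rod 3  [load 85/85]
  10 → stock rod 1  [load 85/85]
8 stock rods opened.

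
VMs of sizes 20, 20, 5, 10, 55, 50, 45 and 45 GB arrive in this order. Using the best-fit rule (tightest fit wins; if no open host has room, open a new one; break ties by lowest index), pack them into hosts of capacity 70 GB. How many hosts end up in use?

5

  20 → host 1 (new)  [load 20/70]
  20 → host 1  [load 40/70]
  5 → host 1  [load 45/70]
  10 → host 1  [load 55/70]
  55 → host 2 (new)  [load 55/70]
  50 → host 3 (new)  [load 50/70]
  45 → host 4 (new)  [load 45/70]
  45 → host 5 (new)  [load 45/70]
5 hosts opened.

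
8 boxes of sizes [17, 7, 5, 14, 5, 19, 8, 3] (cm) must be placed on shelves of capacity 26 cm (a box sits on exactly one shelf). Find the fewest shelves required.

4

Total = 19 + 17 + 14 + 8 + 7 + 5 + 5 + 3 = 78 cm.
Lower bound: ⌈78/26⌉ = 3 shelves.
A packing using 4 shelves:
  shelf 1: 19 + 7 = 26
  shelf 2: 17 + 8 = 25
  shelf 3: 14 + 5 + 5 = 24
  shelf 4: 3 = 3
No arrangement into 3 shelves stays within capacity, so 4 is optimal.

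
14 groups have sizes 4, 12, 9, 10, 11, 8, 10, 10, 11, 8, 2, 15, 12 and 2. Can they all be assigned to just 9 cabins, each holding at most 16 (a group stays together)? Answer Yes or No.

Total = 124; ⌈124/16⌉ = 8.
9 groups each exceed half the capacity and cannot share a cabin, forcing at least 9 cabins.
The bound of 9 does not rule out 9, but exhaustive search shows no assignment into 9 cabins of capacity 16 exists — the minimum is 10.

No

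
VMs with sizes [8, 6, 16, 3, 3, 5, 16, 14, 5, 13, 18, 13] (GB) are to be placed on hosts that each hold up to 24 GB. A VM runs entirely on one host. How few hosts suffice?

6

Total = 18 + 16 + 16 + 14 + 13 + 13 + 8 + 6 + 5 + 5 + 3 + 3 = 120 GB.
Lower bound: ⌈120/24⌉ = 5 hosts.
Also, 6 VMs each exceed 12 GB, and no two of those can share a host, so at least 6 hosts are needed.
A packing using 6 hosts:
  host 1: 18 + 6 = 24
  host 2: 16 + 8 = 24
  host 3: 16 + 5 + 3 = 24
  host 4: 14 + 5 + 3 = 22
  host 5: 13 = 13
  host 6: 13 = 13
This matches the lower bound, so 6 is optimal.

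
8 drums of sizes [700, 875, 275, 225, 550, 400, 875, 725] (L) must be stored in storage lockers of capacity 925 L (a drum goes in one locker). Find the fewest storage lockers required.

Total = 875 + 875 + 725 + 700 + 550 + 400 + 275 + 225 = 4625 L.
Lower bound: ⌈4625/925⌉ = 5 storage lockers.
A packing using 6 storage lockers:
  locker 1: 875 = 875
  locker 2: 875 = 875
  locker 3: 725 = 725
  locker 4: 700 + 225 = 925
  locker 5: 550 + 275 = 825
  locker 6: 400 = 400
No arrangement into 5 storage lockers stays within capacity, so 6 is optimal.

6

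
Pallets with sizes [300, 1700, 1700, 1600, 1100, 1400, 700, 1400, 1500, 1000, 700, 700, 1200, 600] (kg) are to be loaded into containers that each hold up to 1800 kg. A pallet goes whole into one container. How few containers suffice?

Total = 1700 + 1700 + 1600 + 1500 + 1400 + 1400 + 1200 + 1100 + 1000 + 700 + 700 + 700 + 600 + 300 = 15600 kg.
Lower bound: ⌈15600/1800⌉ = 9 containers.
A packing using 10 containers:
  container 1: 1700 = 1700
  container 2: 1700 = 1700
  container 3: 1600 = 1600
  container 4: 1500 + 300 = 1800
  container 5: 1400 = 1400
  container 6: 1400 = 1400
  container 7: 1200 + 600 = 1800
  container 8: 1100 + 700 = 1800
  container 9: 1000 + 700 = 1700
  container 10: 700 = 700
No arrangement into 9 containers stays within capacity, so 10 is optimal.

10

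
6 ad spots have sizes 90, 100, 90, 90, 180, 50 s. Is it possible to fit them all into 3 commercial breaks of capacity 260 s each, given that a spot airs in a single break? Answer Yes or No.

A valid assignment using 3 commercial breaks:
  break 1: 180 + 50 = 230
  break 2: 100 + 90 = 190
  break 3: 90 + 90 = 180
Every load is within 260 s, so 3 commercial breaks suffice.

Yes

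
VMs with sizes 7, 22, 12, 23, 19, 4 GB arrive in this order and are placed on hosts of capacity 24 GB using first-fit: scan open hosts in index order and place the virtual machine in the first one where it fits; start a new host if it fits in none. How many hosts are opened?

4

  7 → host 1 (new)  [load 7/24]
  22 → host 2 (new)  [load 22/24]
  12 → host 1  [load 19/24]
  23 → host 3 (new)  [load 23/24]
  19 → host 4 (new)  [load 19/24]
  4 → host 1  [load 23/24]
4 hosts opened.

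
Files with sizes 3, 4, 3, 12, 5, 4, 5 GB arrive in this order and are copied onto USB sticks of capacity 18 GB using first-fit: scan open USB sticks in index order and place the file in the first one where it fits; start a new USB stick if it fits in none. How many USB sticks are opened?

3

  3 → USB stick 1 (new)  [load 3/18]
  4 → USB stick 1  [load 7/18]
  3 → USB stick 1  [load 10/18]
  12 → USB stick 2 (new)  [load 12/18]
  5 → USB stick 1  [load 15/18]
  4 → USB stick 2  [load 16/18]
  5 → USB stick 3 (new)  [load 5/18]
3 USB sticks opened.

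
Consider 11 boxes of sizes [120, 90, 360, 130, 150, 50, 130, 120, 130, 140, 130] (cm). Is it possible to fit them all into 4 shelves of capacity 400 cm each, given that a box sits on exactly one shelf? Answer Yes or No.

A valid assignment using 4 shelves:
  shelf 1: 360 = 360
  shelf 2: 150 + 130 + 120 = 400
  shelf 3: 140 + 130 + 130 = 400
  shelf 4: 130 + 120 + 90 + 50 = 390
Every load is within 400 cm, so 4 shelves suffice.

Yes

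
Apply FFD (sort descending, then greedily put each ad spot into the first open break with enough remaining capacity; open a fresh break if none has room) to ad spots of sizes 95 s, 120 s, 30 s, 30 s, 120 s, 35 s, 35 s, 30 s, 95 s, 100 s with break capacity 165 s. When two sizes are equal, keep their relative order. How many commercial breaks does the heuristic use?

Sorted descending: 120, 120, 100, 95, 95, 35, 35, 30, 30, 30.
  120 → break 1 (new)  [load 120/165]
  120 → break 2 (new)  [load 120/165]
  100 → break 3 (new)  [load 100/165]
  95 → break 4 (new)  [load 95/165]
  95 → break 5 (new)  [load 95/165]
  35 → break 1  [load 155/165]
  35 → break 2  [load 155/165]
  30 → break 3  [load 130/165]
  30 → break 3  [load 160/165]
  30 → break 4  [load 125/165]
5 commercial breaks opened.

5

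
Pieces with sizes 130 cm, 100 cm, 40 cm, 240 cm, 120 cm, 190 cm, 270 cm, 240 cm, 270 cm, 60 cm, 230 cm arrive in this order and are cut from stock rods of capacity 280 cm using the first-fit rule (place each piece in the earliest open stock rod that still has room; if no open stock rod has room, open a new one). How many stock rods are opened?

  130 → stock rod 1 (new)  [load 130/280]
  100 → stock rod 1  [load 230/280]
  40 → stock rod 1  [load 270/280]
  240 → stock rod 2 (new)  [load 240/280]
  120 → stock rod 3 (new)  [load 120/280]
  190 → stock rod 4 (new)  [load 190/280]
  270 → stock rod 5 (new)  [load 270/280]
  240 → stock rod 6 (new)  [load 240/280]
  270 → stock rod 7 (new)  [load 270/280]
  60 → stock rod 3  [load 180/280]
  230 → stock rod 8 (new)  [load 230/280]
8 stock rods opened.

8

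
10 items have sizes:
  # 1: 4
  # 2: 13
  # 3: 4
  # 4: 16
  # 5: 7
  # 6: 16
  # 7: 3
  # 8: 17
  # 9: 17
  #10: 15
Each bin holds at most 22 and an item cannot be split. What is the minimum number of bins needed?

Total = 17 + 17 + 16 + 16 + 15 + 13 + 7 + 4 + 4 + 3 = 112.
Lower bound: ⌈112/22⌉ = 6 bins.
A packing using 6 bins:
  bin 1: 17 + 4 = 21
  bin 2: 17 + 4 = 21
  bin 3: 16 + 3 = 19
  bin 4: 16 = 16
  bin 5: 15 + 7 = 22
  bin 6: 13 = 13
This matches the lower bound, so 6 is optimal.

6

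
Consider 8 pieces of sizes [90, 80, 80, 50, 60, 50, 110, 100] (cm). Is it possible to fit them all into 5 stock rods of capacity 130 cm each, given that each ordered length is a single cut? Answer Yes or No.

Total = 620 cm; ⌈620/130⌉ = 5.
The bound of 5 does not rule out 5, but exhaustive search shows no assignment into 5 stock rods of capacity 130 cm exists — the minimum is 6.

No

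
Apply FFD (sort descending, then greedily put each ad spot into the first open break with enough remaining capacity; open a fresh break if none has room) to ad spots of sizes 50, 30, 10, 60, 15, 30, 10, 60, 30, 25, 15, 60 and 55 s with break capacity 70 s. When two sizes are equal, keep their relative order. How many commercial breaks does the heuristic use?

Sorted descending: 60, 60, 60, 55, 50, 30, 30, 30, 25, 15, 15, 10, 10.
  60 → break 1 (new)  [load 60/70]
  60 → break 2 (new)  [load 60/70]
  60 → break 3 (new)  [load 60/70]
  55 → break 4 (new)  [load 55/70]
  50 → break 5 (new)  [load 50/70]
  30 → break 6 (new)  [load 30/70]
  30 → break 6  [load 60/70]
  30 → break 7 (new)  [load 30/70]
  25 → break 7  [load 55/70]
  15 → break 4  [load 70/70]
  15 → break 5  [load 65/70]
  10 → break 1  [load 70/70]
  10 → break 2  [load 70/70]
7 commercial breaks opened.

7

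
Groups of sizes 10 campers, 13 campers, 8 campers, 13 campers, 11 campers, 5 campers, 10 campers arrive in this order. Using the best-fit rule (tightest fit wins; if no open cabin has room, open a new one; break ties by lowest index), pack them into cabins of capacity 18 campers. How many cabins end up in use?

  10 → cabin 1 (new)  [load 10/18]
  13 → cabin 2 (new)  [load 13/18]
  8 → cabin 1  [load 18/18]
  13 → cabin 3 (new)  [load 13/18]
  11 → cabin 4 (new)  [load 11/18]
  5 → cabin 2  [load 18/18]
  10 → cabin 5 (new)  [load 10/18]
5 cabins opened.

5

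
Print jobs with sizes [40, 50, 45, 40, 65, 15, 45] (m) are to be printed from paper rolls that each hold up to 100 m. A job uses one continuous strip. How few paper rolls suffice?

Total = 65 + 50 + 45 + 45 + 40 + 40 + 15 = 300 m.
Lower bound: ⌈300/100⌉ = 3 paper rolls.
A packing using 4 paper rolls:
  roll 1: 65 + 15 = 80
  roll 2: 50 + 45 = 95
  roll 3: 45 + 40 = 85
  roll 4: 40 = 40
No arrangement into 3 paper rolls stays within capacity, so 4 is optimal.

4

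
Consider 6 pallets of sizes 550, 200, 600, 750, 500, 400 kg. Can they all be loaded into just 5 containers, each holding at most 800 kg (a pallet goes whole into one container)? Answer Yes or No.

Yes

A valid assignment using 5 containers:
  container 1: 750 = 750
  container 2: 600 + 200 = 800
  container 3: 550 = 550
  container 4: 500 = 500
  container 5: 400 = 400
Every load is within 800 kg, so 5 containers suffice.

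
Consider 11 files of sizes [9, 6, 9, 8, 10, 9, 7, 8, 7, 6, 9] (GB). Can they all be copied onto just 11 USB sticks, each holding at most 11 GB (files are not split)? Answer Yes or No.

A valid assignment using 11 USB sticks:
  USB stick 1: 10 = 10
  USB stick 2: 9 = 9
  USB stick 3: 9 = 9
  USB stick 4: 9 = 9
  USB stick 5: 9 = 9
  USB stick 6: 8 = 8
  USB stick 7: 8 = 8
  USB stick 8: 7 = 7
  USB stick 9: 7 = 7
  USB stick 10: 6 = 6
  USB stick 11: 6 = 6
Every load is within 11 GB, so 11 USB sticks suffice.

Yes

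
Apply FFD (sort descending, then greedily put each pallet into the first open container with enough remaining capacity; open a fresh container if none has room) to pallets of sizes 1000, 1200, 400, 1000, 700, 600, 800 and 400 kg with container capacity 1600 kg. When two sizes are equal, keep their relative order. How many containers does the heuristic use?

4

Sorted descending: 1200, 1000, 1000, 800, 700, 600, 400, 400.
  1200 → container 1 (new)  [load 1200/1600]
  1000 → container 2 (new)  [load 1000/1600]
  1000 → container 3 (new)  [load 1000/1600]
  800 → container 4 (new)  [load 800/1600]
  700 → container 4  [load 1500/1600]
  600 → container 2  [load 1600/1600]
  400 → container 1  [load 1600/1600]
  400 → container 3  [load 1400/1600]
4 containers opened.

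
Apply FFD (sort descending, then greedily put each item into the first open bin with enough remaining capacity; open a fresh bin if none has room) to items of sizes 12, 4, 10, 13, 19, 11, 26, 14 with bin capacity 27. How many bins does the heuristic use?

Sorted descending: 26, 19, 14, 13, 12, 11, 10, 4.
  26 → bin 1 (new)  [load 26/27]
  19 → bin 2 (new)  [load 19/27]
  14 → bin 3 (new)  [load 14/27]
  13 → bin 3  [load 27/27]
  12 → bin 4 (new)  [load 12/27]
  11 → bin 4  [load 23/27]
  10 → bin 5 (new)  [load 10/27]
  4 → bin 2  [load 23/27]
5 bins opened.

5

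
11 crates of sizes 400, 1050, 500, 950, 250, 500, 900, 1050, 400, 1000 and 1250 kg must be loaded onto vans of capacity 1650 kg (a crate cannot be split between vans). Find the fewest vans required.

6

Total = 1250 + 1050 + 1050 + 1000 + 950 + 900 + 500 + 500 + 400 + 400 + 250 = 8250 kg.
Lower bound: ⌈8250/1650⌉ = 5 vans.
Also, 6 crates each exceed 825 kg, and no two of those can share a van, so at least 6 vans are needed.
A packing using 6 vans:
  van 1: 1250 + 400 = 1650
  van 2: 1050 + 500 = 1550
  van 3: 1050 + 500 = 1550
  van 4: 1000 + 400 + 250 = 1650
  van 5: 950 = 950
  van 6: 900 = 900
This matches the lower bound, so 6 is optimal.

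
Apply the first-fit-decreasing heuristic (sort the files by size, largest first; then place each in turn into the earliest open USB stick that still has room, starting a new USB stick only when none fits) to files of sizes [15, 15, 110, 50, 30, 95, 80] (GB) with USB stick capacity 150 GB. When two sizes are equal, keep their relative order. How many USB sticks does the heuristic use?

Sorted descending: 110, 95, 80, 50, 30, 15, 15.
  110 → USB stick 1 (new)  [load 110/150]
  95 → USB stick 2 (new)  [load 95/150]
  80 → USB stick 3 (new)  [load 80/150]
  50 → USB stick 2  [load 145/150]
  30 → USB stick 1  [load 140/150]
  15 → USB stick 3  [load 95/150]
  15 → USB stick 3  [load 110/150]
3 USB sticks opened.

3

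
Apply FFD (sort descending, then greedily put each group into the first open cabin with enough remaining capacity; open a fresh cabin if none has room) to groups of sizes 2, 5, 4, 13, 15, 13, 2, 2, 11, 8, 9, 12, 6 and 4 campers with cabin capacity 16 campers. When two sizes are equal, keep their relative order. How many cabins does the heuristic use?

Sorted descending: 15, 13, 13, 12, 11, 9, 8, 6, 5, 4, 4, 2, 2, 2.
  15 → cabin 1 (new)  [load 15/16]
  13 → cabin 2 (new)  [load 13/16]
  13 → cabin 3 (new)  [load 13/16]
  12 → cabin 4 (new)  [load 12/16]
  11 → cabin 5 (new)  [load 11/16]
  9 → cabin 6 (new)  [load 9/16]
  8 → cabin 7 (new)  [load 8/16]
  6 → cabin 6  [load 15/16]
  5 → cabin 5  [load 16/16]
  4 → cabin 4  [load 16/16]
  4 → cabin 7  [load 12/16]
  2 → cabin 2  [load 15/16]
  2 → cabin 3  [load 15/16]
  2 → cabin 7  [load 14/16]
7 cabins opened.

7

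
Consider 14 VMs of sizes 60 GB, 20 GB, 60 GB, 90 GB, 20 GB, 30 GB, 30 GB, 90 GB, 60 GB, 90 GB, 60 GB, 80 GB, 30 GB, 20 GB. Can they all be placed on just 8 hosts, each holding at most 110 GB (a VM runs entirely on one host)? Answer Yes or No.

Yes

A valid assignment using 8 hosts:
  host 1: 90 + 20 = 110
  host 2: 90 + 20 = 110
  host 3: 90 + 20 = 110
  host 4: 80 + 30 = 110
  host 5: 60 + 30 = 90
  host 6: 60 + 30 = 90
  host 7: 60 = 60
  host 8: 60 = 60
Every load is within 110 GB, so 8 hosts suffice.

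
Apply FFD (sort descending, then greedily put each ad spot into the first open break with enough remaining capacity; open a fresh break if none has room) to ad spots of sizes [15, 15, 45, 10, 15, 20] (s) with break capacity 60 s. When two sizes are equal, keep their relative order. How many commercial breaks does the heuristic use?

Sorted descending: 45, 20, 15, 15, 15, 10.
  45 → break 1 (new)  [load 45/60]
  20 → break 2 (new)  [load 20/60]
  15 → break 1  [load 60/60]
  15 → break 2  [load 35/60]
  15 → break 2  [load 50/60]
  10 → break 2  [load 60/60]
2 commercial breaks opened.

2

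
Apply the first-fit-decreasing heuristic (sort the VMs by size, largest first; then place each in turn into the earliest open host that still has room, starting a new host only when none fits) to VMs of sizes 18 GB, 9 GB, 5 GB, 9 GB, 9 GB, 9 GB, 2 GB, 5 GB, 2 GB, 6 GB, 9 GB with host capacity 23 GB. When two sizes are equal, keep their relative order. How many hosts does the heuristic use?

4

Sorted descending: 18, 9, 9, 9, 9, 9, 6, 5, 5, 2, 2.
  18 → host 1 (new)  [load 18/23]
  9 → host 2 (new)  [load 9/23]
  9 → host 2  [load 18/23]
  9 → host 3 (new)  [load 9/23]
  9 → host 3  [load 18/23]
  9 → host 4 (new)  [load 9/23]
  6 → host 4  [load 15/23]
  5 → host 1  [load 23/23]
  5 → host 2  [load 23/23]
  2 → host 3  [load 20/23]
  2 → host 3  [load 22/23]
4 hosts opened.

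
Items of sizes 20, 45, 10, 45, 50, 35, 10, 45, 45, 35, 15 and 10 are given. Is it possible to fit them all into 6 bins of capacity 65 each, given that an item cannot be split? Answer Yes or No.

No

Total = 365; ⌈365/65⌉ = 6.
7 items each exceed half the capacity and cannot share a bin, forcing at least 7 bins.
At least 7 bins are required, but only 6 are allowed.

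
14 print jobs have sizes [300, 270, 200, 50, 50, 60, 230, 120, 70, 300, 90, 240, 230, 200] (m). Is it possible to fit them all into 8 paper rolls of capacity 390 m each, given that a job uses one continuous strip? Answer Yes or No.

Yes

A valid assignment using 8 paper rolls:
  roll 1: 300 + 90 = 390
  roll 2: 300 + 70 = 370
  roll 3: 270 + 120 = 390
  roll 4: 240 + 60 + 50 = 350
  roll 5: 230 + 50 = 280
  roll 6: 230 = 230
  roll 7: 200 = 200
  roll 8: 200 = 200
Every load is within 390 m, so 8 paper rolls suffice.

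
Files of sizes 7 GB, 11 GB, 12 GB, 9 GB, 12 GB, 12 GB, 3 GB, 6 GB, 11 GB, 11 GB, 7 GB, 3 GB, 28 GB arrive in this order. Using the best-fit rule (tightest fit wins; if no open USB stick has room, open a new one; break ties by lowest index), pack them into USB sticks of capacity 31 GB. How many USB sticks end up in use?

  7 → USB stick 1 (new)  [load 7/31]
  11 → USB stick 1  [load 18/31]
  12 → USB stick 1  [load 30/31]
  9 → USB stick 2 (new)  [load 9/31]
  12 → USB stick 2  [load 21/31]
  12 → USB stick 3 (new)  [load 12/31]
  3 → USB stick 2  [load 24/31]
  6 → USB stick 2  [load 30/31]
  11 → USB stick 3  [load 23/31]
  11 → USB stick 4 (new)  [load 11/31]
  7 → USB stick 3  [load 30/31]
  3 → USB stick 4  [load 14/31]
  28 → USB stick 5 (new)  [load 28/31]
5 USB sticks opened.

5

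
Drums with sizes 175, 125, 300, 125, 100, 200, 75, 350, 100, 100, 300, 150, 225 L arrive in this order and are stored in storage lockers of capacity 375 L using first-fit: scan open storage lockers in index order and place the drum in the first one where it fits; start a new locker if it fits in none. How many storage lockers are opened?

  175 → locker 1 (new)  [load 175/375]
  125 → locker 1  [load 300/375]
  300 → locker 2 (new)  [load 300/375]
  125 → locker 3 (new)  [load 125/375]
  100 → locker 3  [load 225/375]
  200 → locker 4 (new)  [load 200/375]
  75 → locker 1  [load 375/375]
  350 → locker 5 (new)  [load 350/375]
  100 → locker 3  [load 325/375]
  100 → locker 4  [load 300/375]
  300 → locker 6 (new)  [load 300/375]
  150 → locker 7 (new)  [load 150/375]
  225 → locker 7  [load 375/375]
7 storage lockers opened.

7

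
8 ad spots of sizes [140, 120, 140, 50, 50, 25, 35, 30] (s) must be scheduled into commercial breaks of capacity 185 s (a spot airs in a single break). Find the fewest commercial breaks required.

Total = 140 + 140 + 120 + 50 + 50 + 35 + 30 + 25 = 590 s.
Lower bound: ⌈590/185⌉ = 4 commercial breaks.
A packing using 4 commercial breaks:
  break 1: 140 + 35 = 175
  break 2: 140 + 30 = 170
  break 3: 120 + 50 = 170
  break 4: 50 + 25 = 75
This matches the lower bound, so 4 is optimal.

4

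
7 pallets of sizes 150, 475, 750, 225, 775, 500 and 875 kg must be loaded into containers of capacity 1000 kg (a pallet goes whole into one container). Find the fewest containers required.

Total = 875 + 775 + 750 + 500 + 475 + 225 + 150 = 3750 kg.
Lower bound: ⌈3750/1000⌉ = 4 containers.
A packing using 4 containers:
  container 1: 875 = 875
  container 2: 775 + 225 = 1000
  container 3: 750 + 150 = 900
  container 4: 500 + 475 = 975
This matches the lower bound, so 4 is optimal.

4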